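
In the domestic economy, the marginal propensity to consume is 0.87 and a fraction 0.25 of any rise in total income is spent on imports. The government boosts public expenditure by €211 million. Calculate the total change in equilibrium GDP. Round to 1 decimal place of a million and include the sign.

Spending multiplier = 1/(1 − c + m) = 1/(1 − 0.87 + 0.25) = 1/0.38 ≈ 2.632.
ΔY = k × ΔG = (+€211 million) / 0.38 ≈ +€555.3 million.

+€555.3 million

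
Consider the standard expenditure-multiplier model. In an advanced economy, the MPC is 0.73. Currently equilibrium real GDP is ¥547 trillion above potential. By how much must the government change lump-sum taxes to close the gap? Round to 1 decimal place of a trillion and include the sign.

Spending multiplier = 1/(1 − MPC) = 1/(1 − 0.73) = 1/0.27 ≈ 3.704.
Tax multiplier = −c·k = −0.73/0.27 ≈ −2.704. Need ΔY = −¥547 trillion, so ΔT = ΔY/(−c·k) = −(−¥547 trillion) × 0.27 / 0.73 ≈ +¥202.3 trillion.
The government should raise lump-sum taxes by ¥202.3 trillion.

+¥202.3 trillion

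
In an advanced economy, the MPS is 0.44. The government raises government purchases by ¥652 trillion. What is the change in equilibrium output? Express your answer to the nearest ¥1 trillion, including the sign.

MPC = 1 − MPS = 1 − 0.44 = 0.56.
Spending multiplier = 1/(1 − MPC) = 1/(1 − 0.56) = 1/0.44 ≈ 2.273.
ΔY = k × ΔG = (+¥652 trillion) / 0.44 ≈ +¥1,482 trillion.

+¥1,482 trillion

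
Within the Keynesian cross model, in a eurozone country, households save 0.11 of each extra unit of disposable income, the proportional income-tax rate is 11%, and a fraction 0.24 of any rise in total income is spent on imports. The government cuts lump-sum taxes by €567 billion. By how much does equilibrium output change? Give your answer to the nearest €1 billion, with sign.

+€1,127 billion

MPC = 1 − MPS = 1 − 0.11 = 0.89.
A lump-sum tax change of −€567 billion shifts disposable income by +€567 billion; first-round consumption changes by −c × ΔT = −0.89 × (−€567 billion) = +€504.63 billion.
Expenditure multiplier = 1/(1 − c(1−t) + m) = 1/(1 − 0.89×0.89 + 0.24) = 1/0.4479 ≈ 2.233.
The tax multiplier is −c × k ≈ −1.987, so ΔY = k × (−c·ΔT) = (+€504.63 billion) / 0.4479 ≈ +€1,127 billion.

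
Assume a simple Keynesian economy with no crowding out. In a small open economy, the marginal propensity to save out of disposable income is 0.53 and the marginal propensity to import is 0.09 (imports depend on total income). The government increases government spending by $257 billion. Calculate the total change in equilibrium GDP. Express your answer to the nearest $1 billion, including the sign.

+$415 billion

MPC = 1 − MPS = 1 − 0.53 = 0.47.
Spending multiplier = 1/(1 − c + m) = 1/(1 − 0.47 + 0.09) = 1/0.62 ≈ 1.613.
ΔY = k × ΔG = (+$257 billion) / 0.62 ≈ +$415 billion.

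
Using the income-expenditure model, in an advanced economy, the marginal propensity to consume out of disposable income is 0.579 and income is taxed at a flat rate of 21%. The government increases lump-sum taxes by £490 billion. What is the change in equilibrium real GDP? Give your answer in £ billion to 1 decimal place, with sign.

−£522.9 billion

A lump-sum tax change of +£490 billion shifts disposable income by −£490 billion; first-round consumption changes by −c × ΔT = −0.579 × (+£490 billion) = −£283.71 billion.
Expenditure multiplier = 1/(1 − c(1−t)) = 1/(1 − 0.579×0.79) = 1/0.54259 ≈ 1.843.
The tax multiplier is −c × k ≈ −1.067, so ΔY = k × (−c·ΔT) = (−£283.71 billion) / 0.54259 ≈ −£522.9 billion.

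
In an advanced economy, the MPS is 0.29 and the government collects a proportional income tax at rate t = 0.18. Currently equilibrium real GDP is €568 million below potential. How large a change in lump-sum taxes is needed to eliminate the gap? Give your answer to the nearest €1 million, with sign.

−€334 million

MPC = 1 − MPS = 1 − 0.29 = 0.71.
Spending multiplier = 1/(1 − c(1−t)) = 1/(1 − 0.71×0.82) = 1/0.4178 ≈ 2.393.
Tax multiplier = −c·k = −0.71/0.4178 ≈ −1.699. Need ΔY = +€568 million, so ΔT = ΔY/(−c·k) = −(+€568 million) × 0.4178 / 0.71 ≈ −€334 million.
The government should cut lump-sum taxes by €334 million.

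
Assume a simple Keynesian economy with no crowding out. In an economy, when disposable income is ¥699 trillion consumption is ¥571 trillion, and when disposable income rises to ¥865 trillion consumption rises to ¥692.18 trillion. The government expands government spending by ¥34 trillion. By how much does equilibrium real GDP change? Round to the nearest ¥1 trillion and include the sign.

+¥126 trillion

MPC = ΔC/ΔYd = (692.18 − 571)/(865 − 699) = 121.18/166 = 0.73.
Expenditure multiplier = 1/(1 − MPC) = 1/(1 − 0.73) = 1/0.27 ≈ 3.704.
ΔY = k × ΔG = (+¥34 trillion) / 0.27 ≈ +¥126 trillion.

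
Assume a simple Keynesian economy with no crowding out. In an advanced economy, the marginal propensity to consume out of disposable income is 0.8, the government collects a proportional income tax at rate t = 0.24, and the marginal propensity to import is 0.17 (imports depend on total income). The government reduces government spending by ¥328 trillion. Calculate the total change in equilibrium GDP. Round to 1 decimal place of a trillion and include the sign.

Government-spending multiplier = 1/(1 − c(1−t) + m) = 1/(1 − 0.8×0.76 + 0.17) = 1/0.562 ≈ 1.779.
ΔY = k × ΔG = (−¥328 trillion) / 0.562 ≈ −¥583.6 trillion.

−¥583.6 trillion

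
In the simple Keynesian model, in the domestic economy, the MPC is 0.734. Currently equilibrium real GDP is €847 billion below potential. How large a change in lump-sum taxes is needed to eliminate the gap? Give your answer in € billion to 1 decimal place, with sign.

−€307.0 billion

Spending multiplier = 1/(1 − MPC) = 1/(1 − 0.734) = 1/0.266 ≈ 3.759.
Tax multiplier = −c·k = −0.734/0.266 ≈ −2.759. Need ΔY = +€847 billion, so ΔT = ΔY/(−c·k) = −(+€847 billion) × 0.266 / 0.734 ≈ −€307 billion.
The government should cut lump-sum taxes by €307 billion.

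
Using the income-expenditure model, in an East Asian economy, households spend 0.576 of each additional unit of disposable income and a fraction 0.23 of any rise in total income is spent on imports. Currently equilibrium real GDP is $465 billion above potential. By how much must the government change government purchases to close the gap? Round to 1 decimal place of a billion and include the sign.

−$304.1 billion

Spending multiplier = 1/(1 − c + m) = 1/(1 − 0.576 + 0.23) = 1/0.654 ≈ 1.529.
Need ΔY = −$465 billion, so ΔG = ΔY/k = (−$465 billion) × 0.654 ≈ −$304.1 billion.
The government should cut government purchases by $304.1 billion.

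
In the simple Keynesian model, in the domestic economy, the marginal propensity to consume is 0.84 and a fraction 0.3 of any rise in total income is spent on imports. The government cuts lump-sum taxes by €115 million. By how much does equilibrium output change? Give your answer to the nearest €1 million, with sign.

+€210 million

A lump-sum tax change of −€115 million shifts disposable income by +€115 million; first-round consumption changes by −c × ΔT = −0.84 × (−€115 million) = +€96.6 million.
Expenditure multiplier = 1/(1 − c + m) = 1/(1 − 0.84 + 0.3) = 1/0.46 ≈ 2.174.
The tax multiplier is −c × k ≈ −1.826, so ΔY = k × (−c·ΔT) = (+€96.6 million) / 0.46 = +€210 million.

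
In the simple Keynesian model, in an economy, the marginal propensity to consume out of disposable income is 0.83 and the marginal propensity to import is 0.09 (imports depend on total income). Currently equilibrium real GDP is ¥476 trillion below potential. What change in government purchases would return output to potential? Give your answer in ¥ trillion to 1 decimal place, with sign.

+¥123.8 trillion

Spending multiplier = 1/(1 − c + m) = 1/(1 − 0.83 + 0.09) = 1/0.26 ≈ 3.846.
Need ΔY = +¥476 trillion, so ΔG = ΔY/k = (+¥476 trillion) × 0.26 ≈ +¥123.8 trillion.
The government should increase government purchases by ¥123.8 trillion.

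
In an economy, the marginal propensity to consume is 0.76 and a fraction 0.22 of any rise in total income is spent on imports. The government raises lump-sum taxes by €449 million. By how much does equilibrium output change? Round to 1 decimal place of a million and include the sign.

A lump-sum tax change of +€449 million shifts disposable income by −€449 million; first-round consumption changes by −c × ΔT = −0.76 × (+€449 million) = −€341.24 million.
Expenditure multiplier = 1/(1 − c + m) = 1/(1 − 0.76 + 0.22) = 1/0.46 ≈ 2.174.
The tax multiplier is −c × k ≈ −1.652, so ΔY = k × (−c·ΔT) = (−€341.24 million) / 0.46 ≈ −€741.8 million.

−€741.8 million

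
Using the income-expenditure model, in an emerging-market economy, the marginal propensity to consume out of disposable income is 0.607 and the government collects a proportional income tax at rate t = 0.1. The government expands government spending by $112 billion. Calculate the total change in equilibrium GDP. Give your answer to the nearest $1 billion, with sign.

Expenditure multiplier = 1/(1 − c(1−t)) = 1/(1 − 0.607×0.9) = 1/0.4537 ≈ 2.204.
ΔY = k × ΔG = (+$112 billion) / 0.4537 ≈ +$247 billion.

+$247 billion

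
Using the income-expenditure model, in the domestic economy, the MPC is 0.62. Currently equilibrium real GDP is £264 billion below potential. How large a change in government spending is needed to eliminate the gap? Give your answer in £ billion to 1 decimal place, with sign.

Spending multiplier = 1/(1 − MPC) = 1/(1 − 0.62) = 1/0.38 ≈ 2.632.
Need ΔY = +£264 billion, so ΔG = ΔY/k = (+£264 billion) × 0.38 ≈ +£100.3 billion.
The government should increase government spending by £100.3 billion.

+£100.3 billion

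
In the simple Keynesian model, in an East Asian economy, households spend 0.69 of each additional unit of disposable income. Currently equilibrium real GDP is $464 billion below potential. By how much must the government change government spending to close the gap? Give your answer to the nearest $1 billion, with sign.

Spending multiplier = 1/(1 − MPC) = 1/(1 − 0.69) = 1/0.31 ≈ 3.226.
Need ΔY = +$464 billion, so ΔG = ΔY/k = (+$464 billion) × 0.31 ≈ +$144 billion.
The government should increase government spending by $144 billion.

+$144 billion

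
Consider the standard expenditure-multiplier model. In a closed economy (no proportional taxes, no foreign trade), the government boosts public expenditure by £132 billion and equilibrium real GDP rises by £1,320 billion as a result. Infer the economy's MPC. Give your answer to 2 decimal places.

0.90

Implied spending multiplier k = ΔY/ΔG = 1,320/132 = 10.
Since k = 1/(1 − MPC), MPC = 1 − 1/k = 1 − ΔG/ΔY = 1 − 132/1,320 = 0.90.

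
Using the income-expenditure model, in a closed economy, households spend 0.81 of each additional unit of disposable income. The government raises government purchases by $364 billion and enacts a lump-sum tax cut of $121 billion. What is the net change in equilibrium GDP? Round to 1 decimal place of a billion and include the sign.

Expenditure multiplier = 1/(1 − MPC) = 1/(1 − 0.81) = 1/0.19 ≈ 5.263.
ΔG contributes k·ΔG = (+$364 billion) / 0.19 ≈ +$1,915.8 billion.
ΔT of −$121 billion changes first-round spending by −c·ΔT = +$98.01 billion, contributing k·(−c·ΔT) = (+$98.01 billion) / 0.19 ≈ +$515.8 billion.
Net ΔY = k(ΔG − c·ΔT) = (+$462.01 billion) / 0.19 ≈ +$2,431.6 billion.

+$2,431.6 billion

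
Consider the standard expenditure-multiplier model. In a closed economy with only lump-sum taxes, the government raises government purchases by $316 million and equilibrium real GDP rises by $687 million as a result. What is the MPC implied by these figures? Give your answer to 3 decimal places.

Implied spending multiplier k = ΔY/ΔG = 687/316 ≈ 2.1741.
Since k = 1/(1 − MPC), MPC = 1 − 1/k = 1 − ΔG/ΔY = 1 − 316/687 ≈ 0.540.

0.540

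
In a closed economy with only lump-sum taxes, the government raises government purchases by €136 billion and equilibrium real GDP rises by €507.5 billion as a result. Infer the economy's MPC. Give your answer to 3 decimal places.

0.732

Implied spending multiplier k = ΔY/ΔG = 507.5/136 ≈ 3.7316.
Since k = 1/(1 − MPC), MPC = 1 − 1/k = 1 − ΔG/ΔY = 1 − 136/507.5 ≈ 0.732.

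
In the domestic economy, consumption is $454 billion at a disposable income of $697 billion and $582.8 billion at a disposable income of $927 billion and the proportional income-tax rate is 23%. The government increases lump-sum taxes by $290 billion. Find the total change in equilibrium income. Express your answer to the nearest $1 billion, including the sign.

MPC = ΔC/ΔYd = (582.8 − 454)/(927 − 697) = 128.8/230 = 0.56.
A lump-sum tax change of +$290 billion shifts disposable income by −$290 billion; first-round consumption changes by −c × ΔT = −0.56 × (+$290 billion) = −$162.4 billion.
Expenditure multiplier = 1/(1 − c(1−t)) = 1/(1 − 0.56×0.77) = 1/0.5688 ≈ 1.758.
The tax multiplier is −c × k ≈ −0.985, so ΔY = k × (−c·ΔT) = (−$162.4 billion) / 0.5688 ≈ −$286 billion.

−$286 billion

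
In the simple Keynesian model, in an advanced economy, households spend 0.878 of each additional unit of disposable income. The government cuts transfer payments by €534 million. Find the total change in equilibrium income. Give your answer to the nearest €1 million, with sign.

−€3,843 million

The transfer change shifts disposable income by −€534 million, so first-round consumption changes by c·ΔTR = 0.878 × (−€534 million) = −€468.852 million.
Expenditure multiplier = 1/(1 − MPC) = 1/(1 − 0.878) = 1/0.122 ≈ 8.197.
The transfer multiplier is c × k ≈ 7.197, so ΔY = k × (c·ΔTR) = (−€468.852 million) / 0.122 ≈ −€3,843 million.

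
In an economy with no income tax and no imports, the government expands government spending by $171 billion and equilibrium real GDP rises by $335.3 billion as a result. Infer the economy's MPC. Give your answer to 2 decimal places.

0.49

Implied spending multiplier k = ΔY/ΔG = 335.3/171 ≈ 1.9608.
Since k = 1/(1 − MPC), MPC = 1 − 1/k = 1 − ΔG/ΔY = 1 − 171/335.3 ≈ 0.49.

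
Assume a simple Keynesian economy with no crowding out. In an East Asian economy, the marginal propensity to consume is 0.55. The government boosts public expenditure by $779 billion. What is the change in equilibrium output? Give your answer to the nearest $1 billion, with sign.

Expenditure multiplier = 1/(1 − MPC) = 1/(1 − 0.55) = 1/0.45 ≈ 2.222.
ΔY = k × ΔG = (+$779 billion) / 0.45 ≈ +$1,731 billion.

+$1,731 billion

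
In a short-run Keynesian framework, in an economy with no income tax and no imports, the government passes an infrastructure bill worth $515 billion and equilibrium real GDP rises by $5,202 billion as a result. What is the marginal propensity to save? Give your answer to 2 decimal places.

0.10

Implied spending multiplier k = ΔY/ΔG = 5,202/515 ≈ 10.101.
Since k = 1/(1 − MPC), MPC = 1 − 1/k = 1 − ΔG/ΔY = 1 − 515/5,202 ≈ 0.90.
MPS = 1 − MPC = 0.10.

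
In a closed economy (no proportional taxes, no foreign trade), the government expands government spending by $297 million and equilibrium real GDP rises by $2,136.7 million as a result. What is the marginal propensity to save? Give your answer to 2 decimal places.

Implied spending multiplier k = ΔY/ΔG = 2,136.7/297 ≈ 7.1943.
Since k = 1/(1 − MPC), MPC = 1 − 1/k = 1 − ΔG/ΔY = 1 − 297/2,136.7 ≈ 0.86.
MPS = 1 − MPC = 0.14.

0.14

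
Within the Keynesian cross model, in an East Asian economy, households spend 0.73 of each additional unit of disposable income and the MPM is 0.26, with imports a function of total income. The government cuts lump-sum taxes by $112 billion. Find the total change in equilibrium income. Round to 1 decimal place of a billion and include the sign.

+$154.3 billion

A lump-sum tax change of −$112 billion shifts disposable income by +$112 billion; first-round consumption changes by −c × ΔT = −0.73 × (−$112 billion) = +$81.76 billion.
Expenditure multiplier = 1/(1 − c + m) = 1/(1 − 0.73 + 0.26) = 1/0.53 ≈ 1.887.
The tax multiplier is −c × k ≈ −1.377, so ΔY = k × (−c·ΔT) = (+$81.76 billion) / 0.53 ≈ +$154.3 billion.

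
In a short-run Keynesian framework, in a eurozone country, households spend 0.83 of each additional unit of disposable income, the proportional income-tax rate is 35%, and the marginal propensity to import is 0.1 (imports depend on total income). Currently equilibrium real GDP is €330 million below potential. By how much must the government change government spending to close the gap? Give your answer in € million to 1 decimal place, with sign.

Spending multiplier = 1/(1 − c(1−t) + m) = 1/(1 − 0.83×0.65 + 0.1) = 1/0.5605 ≈ 1.784.
Need ΔY = +€330 million, so ΔG = ΔY/k = (+€330 million) × 0.5605 ≈ +€185 million.
The government should increase government spending by €185 million.

+€185.0 million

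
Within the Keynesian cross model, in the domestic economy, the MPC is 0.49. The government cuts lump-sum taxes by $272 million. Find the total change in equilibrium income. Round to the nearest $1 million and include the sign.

+$261 million

A lump-sum tax change of −$272 million shifts disposable income by +$272 million; first-round consumption changes by −c × ΔT = −0.49 × (−$272 million) = +$133.28 million.
Expenditure multiplier = 1/(1 − MPC) = 1/(1 − 0.49) = 1/0.51 ≈ 1.961.
The tax multiplier is −c × k ≈ −0.961, so ΔY = k × (−c·ΔT) = (+$133.28 million) / 0.51 ≈ +$261 million.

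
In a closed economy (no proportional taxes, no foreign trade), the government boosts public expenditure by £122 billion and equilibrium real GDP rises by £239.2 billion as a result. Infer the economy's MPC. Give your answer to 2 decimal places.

0.49

Implied spending multiplier k = ΔY/ΔG = 239.2/122 ≈ 1.9607.
Since k = 1/(1 − MPC), MPC = 1 − 1/k = 1 − ΔG/ΔY = 1 − 122/239.2 ≈ 0.49.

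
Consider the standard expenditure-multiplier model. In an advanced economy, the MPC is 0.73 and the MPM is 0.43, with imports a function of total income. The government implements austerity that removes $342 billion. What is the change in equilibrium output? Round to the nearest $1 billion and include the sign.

−$489 billion

Spending multiplier = 1/(1 − c + m) = 1/(1 − 0.73 + 0.43) = 1/0.7 ≈ 1.429.
ΔY = k × ΔG = (−$342 billion) / 0.7 ≈ −$489 billion.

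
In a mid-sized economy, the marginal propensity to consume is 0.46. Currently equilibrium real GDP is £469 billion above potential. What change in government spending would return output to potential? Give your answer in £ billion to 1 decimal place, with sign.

Spending multiplier = 1/(1 − MPC) = 1/(1 − 0.46) = 1/0.54 ≈ 1.852.
Need ΔY = −£469 billion, so ΔG = ΔY/k = (−£469 billion) × 0.54 ≈ −£253.3 billion.
The government should cut government spending by £253.3 billion.

−£253.3 billion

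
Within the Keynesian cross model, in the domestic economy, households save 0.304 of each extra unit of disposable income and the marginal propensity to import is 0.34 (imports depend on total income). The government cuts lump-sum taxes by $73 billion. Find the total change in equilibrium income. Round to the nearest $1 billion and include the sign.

+$79 billion

MPC = 1 − MPS = 1 − 0.304 = 0.696.
A lump-sum tax change of −$73 billion shifts disposable income by +$73 billion; first-round consumption changes by −c × ΔT = −0.696 × (−$73 billion) = +$50.808 billion.
Expenditure multiplier = 1/(1 − c + m) = 1/(1 − 0.696 + 0.34) = 1/0.644 ≈ 1.553.
The tax multiplier is −c × k ≈ −1.081, so ΔY = k × (−c·ΔT) = (+$50.808 billion) / 0.644 ≈ +$79 billion.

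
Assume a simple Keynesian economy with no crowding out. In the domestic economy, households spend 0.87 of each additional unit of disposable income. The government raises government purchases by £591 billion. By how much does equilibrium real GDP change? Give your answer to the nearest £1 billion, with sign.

+£4,546 billion

Government-spending multiplier = 1/(1 − MPC) = 1/(1 − 0.87) = 1/0.13 ≈ 7.692.
ΔY = k × ΔG = (+£591 billion) / 0.13 ≈ +£4,546 billion.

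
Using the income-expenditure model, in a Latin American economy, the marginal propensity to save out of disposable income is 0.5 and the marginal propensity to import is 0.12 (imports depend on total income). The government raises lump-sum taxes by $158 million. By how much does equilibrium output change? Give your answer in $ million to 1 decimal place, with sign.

MPC = 1 − MPS = 1 − 0.5 = 0.5.
A lump-sum tax change of +$158 million shifts disposable income by −$158 million; first-round consumption changes by −c × ΔT = −0.5 × (+$158 million) = −$79 million.
Expenditure multiplier = 1/(1 − c + m) = 1/(1 − 0.5 + 0.12) = 1/0.62 ≈ 1.613.
The tax multiplier is −c × k ≈ −0.806, so ΔY = k × (−c·ΔT) = (−$79 million) / 0.62 ≈ −$127.4 million.

−$127.4 million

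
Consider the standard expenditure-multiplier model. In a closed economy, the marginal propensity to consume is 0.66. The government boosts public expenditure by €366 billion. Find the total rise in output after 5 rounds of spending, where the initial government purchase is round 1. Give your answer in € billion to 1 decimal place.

Round 1 adds ΔG = €366 billion; each later round is MPC = 0.66 times the previous.
After 5 rounds: 366 + 241.56 + 159.4296 + 105.223536 + 69.44753376 = ΔG·(1 − c^5)/(1 − c) = 366 × (1 − 0.1252332576)/0.34 ≈ €941.7 billion.

€941.7 billion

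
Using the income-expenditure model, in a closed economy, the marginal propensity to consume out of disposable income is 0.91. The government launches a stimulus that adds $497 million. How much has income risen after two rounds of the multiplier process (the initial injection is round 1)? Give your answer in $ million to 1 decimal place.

$949.3 million

Round 1 adds ΔG = $497 million; each later round is MPC = 0.91 times the previous.
After 2 rounds: 497 + 452.27 = ΔG·(1 − c^2)/(1 − c) = 497 × (1 − 0.8281)/0.09 ≈ $949.3 million.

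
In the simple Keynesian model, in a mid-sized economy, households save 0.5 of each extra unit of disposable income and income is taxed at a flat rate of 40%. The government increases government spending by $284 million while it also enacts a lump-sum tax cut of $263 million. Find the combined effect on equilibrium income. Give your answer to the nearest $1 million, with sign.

+$594 million

MPC = 1 − MPS = 1 − 0.5 = 0.5.
Expenditure multiplier = 1/(1 − c(1−t)) = 1/(1 − 0.5×0.6) = 1/0.7 ≈ 1.429.
ΔG contributes k·ΔG = (+$284 million) / 0.7 ≈ +$405.7 million.
ΔT of −$263 million changes first-round spending by −c·ΔT = +$131.5 million, contributing k·(−c·ΔT) = (+$131.5 million) / 0.7 ≈ +$187.9 million.
Net ΔY = k(ΔG − c·ΔT) = (+$415.5 million) / 0.7 ≈ +$594 million.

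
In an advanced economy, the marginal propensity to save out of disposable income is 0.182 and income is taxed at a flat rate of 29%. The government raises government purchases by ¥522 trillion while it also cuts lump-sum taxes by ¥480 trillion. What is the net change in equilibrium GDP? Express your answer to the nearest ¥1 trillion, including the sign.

+¥2,182 trillion

MPC = 1 − MPS = 1 − 0.182 = 0.818.
Expenditure multiplier = 1/(1 − c(1−t)) = 1/(1 − 0.818×0.71) = 1/0.41922 ≈ 2.385.
ΔG contributes k·ΔG = (+¥522 trillion) / 0.41922 ≈ +¥1,245.2 trillion.
ΔT of −¥480 trillion changes first-round spending by −c·ΔT = +¥392.64 trillion, contributing k·(−c·ΔT) = (+¥392.64 trillion) / 0.41922 ≈ +¥936.6 trillion.
Net ΔY = k(ΔG − c·ΔT) = (+¥914.64 trillion) / 0.41922 ≈ +¥2,182 trillion.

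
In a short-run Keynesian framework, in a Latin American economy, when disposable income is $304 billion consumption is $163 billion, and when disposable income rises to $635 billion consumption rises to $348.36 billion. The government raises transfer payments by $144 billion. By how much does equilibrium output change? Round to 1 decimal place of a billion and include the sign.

+$183.3 billion

MPC = ΔC/ΔYd = (348.36 − 163)/(635 − 304) = 185.36/331 = 0.56.
The transfer change shifts disposable income by +$144 billion, so first-round consumption changes by c·ΔTR = 0.56 × (+$144 billion) = +$80.64 billion.
Expenditure multiplier = 1/(1 − MPC) = 1/(1 − 0.56) = 1/0.44 ≈ 2.273.
The transfer multiplier is c × k ≈ 1.273, so ΔY = k × (c·ΔTR) = (+$80.64 billion) / 0.44 ≈ +$183.3 billion.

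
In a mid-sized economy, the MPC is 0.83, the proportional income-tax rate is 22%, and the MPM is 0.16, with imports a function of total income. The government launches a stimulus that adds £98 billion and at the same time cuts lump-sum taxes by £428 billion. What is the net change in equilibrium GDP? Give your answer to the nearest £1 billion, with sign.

+£884 billion

Expenditure multiplier = 1/(1 − c(1−t) + m) = 1/(1 − 0.83×0.78 + 0.16) = 1/0.5126 ≈ 1.951.
ΔG contributes k·ΔG = (+£98 billion) / 0.5126 ≈ +£191.2 billion.
ΔT of −£428 billion changes first-round spending by −c·ΔT = +£355.24 billion, contributing k·(−c·ΔT) = (+£355.24 billion) / 0.5126 ≈ +£693 billion.
Net ΔY = k(ΔG − c·ΔT) = (+£453.24 billion) / 0.5126 ≈ +£884 billion.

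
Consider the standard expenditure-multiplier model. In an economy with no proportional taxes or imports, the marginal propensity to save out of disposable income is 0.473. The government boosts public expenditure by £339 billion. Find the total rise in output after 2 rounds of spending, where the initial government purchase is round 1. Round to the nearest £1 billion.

£518 billion

MPC = 1 − MPS = 1 − 0.473 = 0.527.
Round 1 adds ΔG = £339 billion; each later round is MPC = 0.527 times the previous.
After 2 rounds: 339 + 178.653 = ΔG·(1 − c^2)/(1 − c) = 339 × (1 − 0.277729)/0.473 ≈ £518 billion.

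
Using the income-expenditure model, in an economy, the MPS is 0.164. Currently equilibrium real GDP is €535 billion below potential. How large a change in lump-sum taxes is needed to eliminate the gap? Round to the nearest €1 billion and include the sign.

−€105 billion

MPC = 1 − MPS = 1 − 0.164 = 0.836.
Spending multiplier = 1/(1 − MPC) = 1/(1 − 0.836) = 1/0.164 ≈ 6.098.
Tax multiplier = −c·k = −0.836/0.164 ≈ −5.098. Need ΔY = +€535 billion, so ΔT = ΔY/(−c·k) = −(+€535 billion) × 0.164 / 0.836 ≈ −€105 billion.
The government should cut lump-sum taxes by €105 billion.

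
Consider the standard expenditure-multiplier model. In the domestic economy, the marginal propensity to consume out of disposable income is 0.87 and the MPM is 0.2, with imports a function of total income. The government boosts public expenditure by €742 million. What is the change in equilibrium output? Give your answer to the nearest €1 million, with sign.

+€2,248 million

Expenditure multiplier = 1/(1 − c + m) = 1/(1 − 0.87 + 0.2) = 1/0.33 ≈ 3.03.
ΔY = k × ΔG = (+€742 million) / 0.33 ≈ +€2,248 million.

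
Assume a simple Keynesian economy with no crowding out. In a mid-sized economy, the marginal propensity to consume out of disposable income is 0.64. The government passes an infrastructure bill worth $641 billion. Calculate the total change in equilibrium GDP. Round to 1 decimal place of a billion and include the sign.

+$1,780.6 billion

Expenditure multiplier = 1/(1 − MPC) = 1/(1 − 0.64) = 1/0.36 ≈ 2.778.
ΔY = k × ΔG = (+$641 billion) / 0.36 ≈ +$1,780.6 billion.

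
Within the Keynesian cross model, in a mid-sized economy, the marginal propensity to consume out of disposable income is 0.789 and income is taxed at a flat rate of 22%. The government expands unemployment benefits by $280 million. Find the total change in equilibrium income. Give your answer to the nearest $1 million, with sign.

The transfer change shifts disposable income by +$280 million, so first-round consumption changes by c·ΔTR = 0.789 × (+$280 million) = +$220.92 million.
Expenditure multiplier = 1/(1 − c(1−t)) = 1/(1 − 0.789×0.78) = 1/0.38458 ≈ 2.6.
The transfer multiplier is c × k ≈ 2.052, so ΔY = k × (c·ΔTR) = (+$220.92 million) / 0.38458 ≈ +$574 million.

+$574 million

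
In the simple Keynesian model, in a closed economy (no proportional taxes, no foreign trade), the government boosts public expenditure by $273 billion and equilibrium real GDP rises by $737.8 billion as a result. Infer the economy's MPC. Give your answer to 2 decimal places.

0.63

Implied spending multiplier k = ΔY/ΔG = 737.8/273 ≈ 2.7026.
Since k = 1/(1 − MPC), MPC = 1 − 1/k = 1 − ΔG/ΔY = 1 − 273/737.8 ≈ 0.63.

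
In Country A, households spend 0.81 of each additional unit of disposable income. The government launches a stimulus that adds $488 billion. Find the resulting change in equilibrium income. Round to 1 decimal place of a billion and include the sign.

Spending multiplier = 1/(1 − MPC) = 1/(1 − 0.81) = 1/0.19 ≈ 5.263.
ΔY = k × ΔG = (+$488 billion) / 0.19 ≈ +$2,568.4 billion.

+$2,568.4 billion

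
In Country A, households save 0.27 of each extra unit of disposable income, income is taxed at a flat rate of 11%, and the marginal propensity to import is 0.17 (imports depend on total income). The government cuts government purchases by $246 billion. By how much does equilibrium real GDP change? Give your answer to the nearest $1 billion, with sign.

MPC = 1 − MPS = 1 − 0.27 = 0.73.
Expenditure multiplier = 1/(1 − c(1−t) + m) = 1/(1 − 0.73×0.89 + 0.17) = 1/0.5203 ≈ 1.922.
ΔY = k × ΔG = (−$246 billion) / 0.5203 ≈ −$473 billion.

−$473 billion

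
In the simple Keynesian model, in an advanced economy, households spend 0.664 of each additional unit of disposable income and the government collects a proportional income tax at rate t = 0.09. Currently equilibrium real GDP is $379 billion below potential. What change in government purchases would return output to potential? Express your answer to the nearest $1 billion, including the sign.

Spending multiplier = 1/(1 − c(1−t)) = 1/(1 − 0.664×0.91) = 1/0.39576 ≈ 2.527.
Need ΔY = +$379 billion, so ΔG = ΔY/k = (+$379 billion) × 0.39576 ≈ +$150 billion.
The government should increase government purchases by $150 billion.

+$150 billion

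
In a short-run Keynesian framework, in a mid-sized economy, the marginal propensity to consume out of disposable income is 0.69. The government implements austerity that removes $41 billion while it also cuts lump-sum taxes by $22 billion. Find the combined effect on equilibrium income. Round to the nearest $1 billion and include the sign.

Expenditure multiplier = 1/(1 − MPC) = 1/(1 − 0.69) = 1/0.31 ≈ 3.226.
ΔG contributes k·ΔG = (−$41 billion) / 0.31 ≈ −$132.3 billion.
ΔT of −$22 billion changes first-round spending by −c·ΔT = +$15.18 billion, contributing k·(−c·ΔT) = (+$15.18 billion) / 0.31 ≈ +$49 billion.
Net ΔY = k(ΔG − c·ΔT) = (−$25.82 billion) / 0.31 ≈ −$83 billion.

−$83 billion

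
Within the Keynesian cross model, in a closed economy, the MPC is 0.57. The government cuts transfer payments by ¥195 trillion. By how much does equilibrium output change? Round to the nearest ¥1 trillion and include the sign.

−¥258 trillion

The transfer change shifts disposable income by −¥195 trillion, so first-round consumption changes by c·ΔTR = 0.57 × (−¥195 trillion) = −¥111.15 trillion.
Expenditure multiplier = 1/(1 − MPC) = 1/(1 − 0.57) = 1/0.43 ≈ 2.326.
The transfer multiplier is c × k ≈ 1.326, so ΔY = k × (c·ΔTR) = (−¥111.15 trillion) / 0.43 ≈ −¥258 trillion.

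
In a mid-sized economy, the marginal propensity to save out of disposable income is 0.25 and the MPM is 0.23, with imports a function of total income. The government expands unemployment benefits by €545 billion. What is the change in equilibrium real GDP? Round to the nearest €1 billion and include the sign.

+€852 billion

MPC = 1 − MPS = 1 − 0.25 = 0.75.
The transfer change shifts disposable income by +€545 billion, so first-round consumption changes by c·ΔTR = 0.75 × (+€545 billion) = +€408.75 billion.
Expenditure multiplier = 1/(1 − c + m) = 1/(1 − 0.75 + 0.23) = 1/0.48 ≈ 2.083.
The transfer multiplier is c × k ≈ 1.563, so ΔY = k × (c·ΔTR) = (+€408.75 billion) / 0.48 ≈ +€852 billion.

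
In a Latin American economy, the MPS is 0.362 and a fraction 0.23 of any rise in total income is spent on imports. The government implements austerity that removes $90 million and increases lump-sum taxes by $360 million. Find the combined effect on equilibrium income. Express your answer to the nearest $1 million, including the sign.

−$540 million

MPC = 1 − MPS = 1 − 0.362 = 0.638.
Expenditure multiplier = 1/(1 − c + m) = 1/(1 − 0.638 + 0.23) = 1/0.592 ≈ 1.689.
ΔG contributes k·ΔG = (−$90 million) / 0.592 ≈ −$152 million.
ΔT of +$360 million changes first-round spending by −c·ΔT = −$229.68 million, contributing k·(−c·ΔT) = (−$229.68 million) / 0.592 ≈ −$388 million.
Net ΔY = k(ΔG − c·ΔT) = (−$319.68 million) / 0.592 = −$540 million.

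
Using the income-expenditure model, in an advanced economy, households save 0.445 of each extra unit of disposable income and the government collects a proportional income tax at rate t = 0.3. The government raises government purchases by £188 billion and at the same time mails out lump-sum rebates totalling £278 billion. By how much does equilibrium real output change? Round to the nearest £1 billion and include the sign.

+£560 billion

MPC = 1 − MPS = 1 − 0.445 = 0.555.
Expenditure multiplier = 1/(1 − c(1−t)) = 1/(1 − 0.555×0.7) = 1/0.6115 ≈ 1.635.
ΔG contributes k·ΔG = (+£188 billion) / 0.6115 ≈ +£307.4 billion.
ΔT of −£278 billion changes first-round spending by −c·ΔT = +£154.29 billion, contributing k·(−c·ΔT) = (+£154.29 billion) / 0.6115 ≈ +£252.3 billion.
Net ΔY = k(ΔG − c·ΔT) = (+£342.29 billion) / 0.6115 ≈ +£560 billion.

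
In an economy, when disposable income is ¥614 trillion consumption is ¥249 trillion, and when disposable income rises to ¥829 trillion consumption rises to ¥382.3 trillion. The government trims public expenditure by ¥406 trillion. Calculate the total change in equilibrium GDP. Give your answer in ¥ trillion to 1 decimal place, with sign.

MPC = ΔC/ΔYd = (382.3 − 249)/(829 − 614) = 133.3/215 = 0.62.
Spending multiplier = 1/(1 − MPC) = 1/(1 − 0.62) = 1/0.38 ≈ 2.632.
ΔY = k × ΔG = (−¥406 trillion) / 0.38 ≈ −¥1,068.4 trillion.

−¥1,068.4 trillion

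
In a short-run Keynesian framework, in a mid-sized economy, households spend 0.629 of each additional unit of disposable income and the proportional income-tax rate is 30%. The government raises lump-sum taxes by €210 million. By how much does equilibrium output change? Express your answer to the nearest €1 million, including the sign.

−€236 million

A lump-sum tax change of +€210 million shifts disposable income by −€210 million; first-round consumption changes by −c × ΔT = −0.629 × (+€210 million) = −€132.09 million.
Expenditure multiplier = 1/(1 − c(1−t)) = 1/(1 − 0.629×0.7) = 1/0.5597 ≈ 1.787.
The tax multiplier is −c × k ≈ −1.124, so ΔY = k × (−c·ΔT) = (−€132.09 million) / 0.5597 ≈ −€236 million.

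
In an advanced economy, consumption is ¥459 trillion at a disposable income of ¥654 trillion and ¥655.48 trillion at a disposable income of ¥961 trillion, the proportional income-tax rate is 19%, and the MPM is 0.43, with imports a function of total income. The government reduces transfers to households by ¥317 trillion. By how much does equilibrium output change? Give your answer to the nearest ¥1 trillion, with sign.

−¥223 trillion

MPC = ΔC/ΔYd = (655.48 − 459)/(961 − 654) = 196.48/307 = 0.64.
The transfer change shifts disposable income by −¥317 trillion, so first-round consumption changes by c·ΔTR = 0.64 × (−¥317 trillion) = −¥202.88 trillion.
Expenditure multiplier = 1/(1 − c(1−t) + m) = 1/(1 − 0.64×0.81 + 0.43) = 1/0.9116 ≈ 1.097.
The transfer multiplier is c × k ≈ 0.702, so ΔY = k × (c·ΔTR) = (−¥202.88 trillion) / 0.9116 ≈ −¥223 trillion.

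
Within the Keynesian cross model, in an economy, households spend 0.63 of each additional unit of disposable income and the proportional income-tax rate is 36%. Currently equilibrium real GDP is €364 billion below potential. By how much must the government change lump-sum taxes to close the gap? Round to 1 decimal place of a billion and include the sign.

Spending multiplier = 1/(1 − c(1−t)) = 1/(1 − 0.63×0.64) = 1/0.5968 ≈ 1.676.
Tax multiplier = −c·k = −0.63/0.5968 ≈ −1.056. Need ΔY = +€364 billion, so ΔT = ΔY/(−c·k) = −(+€364 billion) × 0.5968 / 0.63 ≈ −€344.8 billion.
The government should cut lump-sum taxes by €344.8 billion.

−€344.8 billion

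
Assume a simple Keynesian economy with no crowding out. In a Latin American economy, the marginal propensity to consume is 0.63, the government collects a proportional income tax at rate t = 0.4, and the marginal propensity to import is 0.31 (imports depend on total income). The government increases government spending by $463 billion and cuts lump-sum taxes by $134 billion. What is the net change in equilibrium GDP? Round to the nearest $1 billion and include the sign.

Expenditure multiplier = 1/(1 − c(1−t) + m) = 1/(1 − 0.63×0.6 + 0.31) = 1/0.932 ≈ 1.073.
ΔG contributes k·ΔG = (+$463 billion) / 0.932 ≈ +$496.8 billion.
ΔT of −$134 billion changes first-round spending by −c·ΔT = +$84.42 billion, contributing k·(−c·ΔT) = (+$84.42 billion) / 0.932 ≈ +$90.6 billion.
Net ΔY = k(ΔG − c·ΔT) = (+$547.42 billion) / 0.932 ≈ +$587 billion.

+$587 billion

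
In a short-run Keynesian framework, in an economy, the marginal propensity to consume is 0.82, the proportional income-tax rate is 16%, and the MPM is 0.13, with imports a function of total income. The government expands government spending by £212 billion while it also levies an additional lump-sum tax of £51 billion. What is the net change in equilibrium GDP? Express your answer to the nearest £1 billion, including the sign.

+£386 billion

Expenditure multiplier = 1/(1 − c(1−t) + m) = 1/(1 − 0.82×0.84 + 0.13) = 1/0.4412 ≈ 2.267.
ΔG contributes k·ΔG = (+£212 billion) / 0.4412 ≈ +£480.5 billion.
ΔT of +£51 billion changes first-round spending by −c·ΔT = −£41.82 billion, contributing k·(−c·ΔT) = (−£41.82 billion) / 0.4412 ≈ −£94.8 billion.
Net ΔY = k(ΔG − c·ΔT) = (+£170.18 billion) / 0.4412 ≈ +£386 billion.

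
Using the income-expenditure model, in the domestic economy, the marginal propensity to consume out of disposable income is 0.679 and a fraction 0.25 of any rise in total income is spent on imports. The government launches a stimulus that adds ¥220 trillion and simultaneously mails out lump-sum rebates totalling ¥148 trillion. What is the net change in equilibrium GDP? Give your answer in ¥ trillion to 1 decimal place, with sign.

Expenditure multiplier = 1/(1 − c + m) = 1/(1 − 0.679 + 0.25) = 1/0.571 ≈ 1.751.
ΔG contributes k·ΔG = (+¥220 trillion) / 0.571 ≈ +¥385.3 trillion.
ΔT of −¥148 trillion changes first-round spending by −c·ΔT = +¥100.492 trillion, contributing k·(−c·ΔT) = (+¥100.492 trillion) / 0.571 ≈ +¥176 trillion.
Net ΔY = k(ΔG − c·ΔT) = (+¥320.492 trillion) / 0.571 ≈ +¥561.3 trillion.

+¥561.3 trillion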